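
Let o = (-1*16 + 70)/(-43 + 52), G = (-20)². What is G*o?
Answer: 2400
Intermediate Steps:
G = 400
o = 6 (o = (-16 + 70)/9 = 54*(⅑) = 6)
G*o = 400*6 = 2400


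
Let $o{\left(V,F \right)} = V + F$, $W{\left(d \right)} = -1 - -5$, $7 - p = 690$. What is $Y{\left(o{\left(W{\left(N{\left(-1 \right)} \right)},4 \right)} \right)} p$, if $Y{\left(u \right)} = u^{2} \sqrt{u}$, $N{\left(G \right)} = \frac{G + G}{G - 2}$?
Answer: $- 87424 \sqrt{2} \approx -1.2364 \cdot 10^{5}$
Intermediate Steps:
$p = -683$ ($p = 7 - 690 = -683$)
$N{\left(G \right)} = \frac{2 G}{-2 + G}$
$W{\left(d \right)} = 4$ ($W{\left(d \right)} = -1 + 5 = 4$)
$o{\left(V,F \right)} = F + V$
$Y{\left(u \right)} = u^{\frac{5}{2}}$
$Y{\left(o{\left(W{\left(N{\left(-1 \right)} \right)},4 \right)} \right)} p = \left(4 + 4\right)^{\frac{5}{2}} \left(-683\right) = 8^{\frac{5}{2}} \left(-683\right) = 128 \sqrt{2} \left(-683\right) = - 87424 \sqrt{2}$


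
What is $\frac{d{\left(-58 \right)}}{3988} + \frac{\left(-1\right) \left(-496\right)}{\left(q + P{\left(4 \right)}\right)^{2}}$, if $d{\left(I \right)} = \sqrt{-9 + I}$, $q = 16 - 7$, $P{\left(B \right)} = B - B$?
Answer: $\frac{496}{81} + \frac{i \sqrt{67}}{3988} \approx 6.1235 + 0.0020525 i$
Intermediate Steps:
$P{\left(B \right)} = 0$
$q = 9$
$\frac{d{\left(-58 \right)}}{3988} + \frac{\left(-1\right) \left(-496\right)}{\left(q + P{\left(4 \right)}\right)^{2}} = \frac{\sqrt{-9 - 58}}{3988} + \frac{\left(-1\right) \left(-496\right)}{\left(9 + 0\right)^{2}} = \sqrt{-67} \cdot \frac{1}{3988} + \frac{496}{9^{2}} = i \sqrt{67} \cdot \frac{1}{3988} + \frac{496}{81} = \frac{i \sqrt{67}}{3988} + 496 \cdot \frac{1}{81} = \frac{i \sqrt{67}}{3988} + \frac{496}{81} = \frac{496}{81} + \frac{i \sqrt{67}}{3988}$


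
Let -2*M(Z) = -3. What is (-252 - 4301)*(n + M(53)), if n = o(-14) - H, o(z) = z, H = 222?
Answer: 2135357/2 ≈ 1.0677e+6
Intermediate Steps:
M(Z) = 3/2 (M(Z) = -½*(-3) = 3/2)
n = -236 (n = -14 - 1*222 = -14 - 222 = -236)
(-252 - 4301)*(n + M(53)) = (-252 - 4301)*(-236 + 3/2) = -4553*(-469/2) = 2135357/2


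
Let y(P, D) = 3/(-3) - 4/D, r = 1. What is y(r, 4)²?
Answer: 4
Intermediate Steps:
y(P, D) = -1 - 4/D (y(P, D) = 3*(-⅓) - 4/D = -1 - 4/D)
y(r, 4)² = ((-4 - 1*4)/4)² = ((-4 - 4)/4)² = ((¼)*(-8))² = (-2)² = 4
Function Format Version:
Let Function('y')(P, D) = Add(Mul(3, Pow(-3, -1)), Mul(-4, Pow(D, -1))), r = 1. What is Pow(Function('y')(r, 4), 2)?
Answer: 4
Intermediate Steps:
Function('y')(P, D) = Add(-1, Mul(-4, Pow(D, -1))) (Function('y')(P, D) = Add(Mul(3, Rational(-1, 3)), Mul(-4, Pow(D, -1))) = Add(-1, Mul(-4, Pow(D, -1))))
Pow(Function('y')(r, 4), 2) = Pow(Mul(Pow(4, -1), Add(-4, Mul(-1, 4))), 2) = Pow(Mul(Rational(1, 4), Add(-4, -4)), 2) = Pow(Mul(Rational(1, 4), -8), 2) = Pow(-2, 2) = 4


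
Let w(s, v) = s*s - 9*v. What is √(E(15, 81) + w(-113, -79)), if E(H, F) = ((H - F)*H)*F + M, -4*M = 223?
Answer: I*√267063/2 ≈ 258.39*I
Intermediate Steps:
M = -223/4 (M = -¼*223 = -223/4 ≈ -55.750)
w(s, v) = s² - 9*v
E(H, F) = -223/4 + F*H*(H - F) (E(H, F) = ((H - F)*H)*F - 223/4 = (H*(H - F))*F - 223/4 = F*H*(H - F) - 223/4 = -223/4 + F*H*(H - F))
√(E(15, 81) + w(-113, -79)) = √((-223/4 + 81*15² - 1*15*81²) + ((-113)² - 9*(-79))) = √((-223/4 + 81*225 - 1*15*6561) + (12769 + 711)) = √((-223/4 + 18225 - 98415) + 13480) = √(-320983/4 + 13480) = √(-267063/4) = I*√267063/2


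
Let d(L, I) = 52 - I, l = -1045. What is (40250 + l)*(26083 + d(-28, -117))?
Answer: 1029209660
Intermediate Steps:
(40250 + l)*(26083 + d(-28, -117)) = (40250 - 1045)*(26083 + (52 - 1*(-117))) = 39205*(26083 + (52 + 117)) = 39205*(26083 + 169) = 39205*26252 = 1029209660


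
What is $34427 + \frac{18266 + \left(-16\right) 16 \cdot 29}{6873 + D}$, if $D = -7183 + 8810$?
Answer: $\frac{146320171}{4250} \approx 34428.0$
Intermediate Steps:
$D = 1627$
$34427 + \frac{18266 + \left(-16\right) 16 \cdot 29}{6873 + D} = 34427 + \frac{18266 + \left(-16\right) 16 \cdot 29}{6873 + 1627} = 34427 + \frac{18266 - 7424}{8500} = 34427 + \left(18266 - 7424\right) \frac{1}{8500} = 34427 + 10842 \cdot \frac{1}{8500} = 34427 + \frac{5421}{4250} = \frac{146320171}{4250}$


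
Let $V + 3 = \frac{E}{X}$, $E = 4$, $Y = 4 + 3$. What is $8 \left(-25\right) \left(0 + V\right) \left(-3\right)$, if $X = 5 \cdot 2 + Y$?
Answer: $- \frac{28200}{17} \approx -1658.8$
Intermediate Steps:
$Y = 7$
$X = 17$ ($X = 5 \cdot 2 + 7 = 10 + 7 = 17$)
$V = - \frac{47}{17}$ ($V = -3 + \frac{4}{17} = - \frac{47}{17} \approx -2.7647$)
$8 \left(-25\right) \left(0 + V\right) \left(-3\right) = 8 \left(-25\right) \left(0 - \frac{47}{17}\right) \left(-3\right) = - 200 \left(\left(- \frac{47}{17}\right) \left(-3\right)\right) = \left(-200\right) \frac{141}{17} = - \frac{28200}{17}$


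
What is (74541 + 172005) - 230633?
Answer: 15913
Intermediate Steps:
(74541 + 172005) - 230633 = 246546 - 230633 = 15913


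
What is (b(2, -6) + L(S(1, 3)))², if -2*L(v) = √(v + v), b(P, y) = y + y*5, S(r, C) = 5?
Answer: (72 + √10)²/4 ≈ 1412.3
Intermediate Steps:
b(P, y) = 6*y (b(P, y) = y + 5*y = 6*y)
L(v) = -√2*√v/2 (L(v) = -√(v + v)/2 = -√2*√v/2)
(b(2, -6) + L(S(1, 3)))² = (6*(-6) - √2*√5/2)² = (-36 - √10/2)²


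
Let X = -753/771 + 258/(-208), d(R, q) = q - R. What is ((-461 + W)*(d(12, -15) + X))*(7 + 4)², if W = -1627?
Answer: 24662013453/3341 ≈ 7.3816e+6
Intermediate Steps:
X = -59257/26728 (X = -753*1/771 + 258*(-1/208) = -251/257 - 129/104 = -59257/26728 ≈ -2.2170)
((-461 + W)*(d(12, -15) + X))*(7 + 4)² = ((-461 - 1627)*((-15 - 1*12) - 59257/26728))*(7 + 4)² = -2088*((-15 - 12) - 59257/26728)*11² = -2088*(-27 - 59257/26728)*121 = -2088*(-780913/26728)*121 = (203818293/3341)*121 = 24662013453/3341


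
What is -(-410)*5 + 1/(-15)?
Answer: 30749/15 ≈ 2049.9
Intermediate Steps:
-(-410)*5 + 1/(-15) = -41*(-50) - 1/15 = 2050 - 1/15 = 30749/15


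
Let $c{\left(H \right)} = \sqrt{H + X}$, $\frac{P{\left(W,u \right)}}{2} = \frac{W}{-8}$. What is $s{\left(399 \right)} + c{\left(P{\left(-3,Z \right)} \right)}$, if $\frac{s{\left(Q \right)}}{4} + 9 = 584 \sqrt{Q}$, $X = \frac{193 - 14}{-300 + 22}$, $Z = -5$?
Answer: $-36 + 2336 \sqrt{399} + \frac{\sqrt{8201}}{278} \approx 46626.0$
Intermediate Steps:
$X = - \frac{179}{278}$ ($X = \frac{179}{-278} = 179 \left(- \frac{1}{278}\right) = - \frac{179}{278} \approx -0.64388$)
$P{\left(W,u \right)} = - \frac{W}{4}$ ($P{\left(W,u \right)} = 2 \frac{W}{-8} = 2 W \left(- \frac{1}{8}\right) = 2 \left(- \frac{W}{8}\right) = - \frac{W}{4}$)
$c{\left(H \right)} = \sqrt{- \frac{179}{278} + H}$ ($c{\left(H \right)} = \sqrt{H - \frac{179}{278}} = \sqrt{- \frac{179}{278} + H}$)
$s{\left(Q \right)} = -36 + 2336 \sqrt{Q}$ ($s{\left(Q \right)} = -36 + 4 \cdot 584 \sqrt{Q} = -36 + 2336 \sqrt{Q}$)
$s{\left(399 \right)} + c{\left(P{\left(-3,Z \right)} \right)} = \left(-36 + 2336 \sqrt{399}\right) + \frac{\sqrt{-49762 + 77284 \left(\left(- \frac{1}{4}\right) \left(-3\right)\right)}}{278} = \left(-36 + 2336 \sqrt{399}\right) + \frac{\sqrt{-49762 + 77284 \cdot \frac{3}{4}}}{278} = \left(-36 + 2336 \sqrt{399}\right) + \frac{\sqrt{-49762 + 57963}}{278} = \left(-36 + 2336 \sqrt{399}\right) + \frac{\sqrt{8201}}{278} = -36 + 2336 \sqrt{399} + \frac{\sqrt{8201}}{278}$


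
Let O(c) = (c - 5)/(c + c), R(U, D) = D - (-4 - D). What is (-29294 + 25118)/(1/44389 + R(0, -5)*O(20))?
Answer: 741473856/399497 ≈ 1856.0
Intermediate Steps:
R(U, D) = 4 + 2*D (R(U, D) = D + (4 + D) = 4 + 2*D)
O(c) = (-5 + c)/(2*c) (O(c) = (-5 + c)/((2*c)) = (-5 + c)*(1/(2*c)) = (-5 + c)/(2*c))
(-29294 + 25118)/(1/44389 + R(0, -5)*O(20)) = (-29294 + 25118)/(1/44389 + (4 + 2*(-5))*((½)*(-5 + 20)/20)) = -4176/(1/44389 + (4 - 10)*((½)*(1/20)*15)) = -4176/(1/44389 - 6*3/8) = -4176/(1/44389 - 9/4) = -4176/(-399497/177556) = -4176*(-177556/399497) = 741473856/399497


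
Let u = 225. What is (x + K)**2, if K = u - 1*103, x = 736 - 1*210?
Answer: 419904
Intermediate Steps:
x = 526 (x = 736 - 210 = 526)
K = 122 (K = 225 - 1*103 = 225 - 103 = 122)
(x + K)**2 = (526 + 122)**2 = 648**2 = 419904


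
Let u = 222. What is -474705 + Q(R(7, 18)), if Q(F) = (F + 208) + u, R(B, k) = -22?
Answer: -474297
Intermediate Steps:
Q(F) = 430 + F (Q(F) = (F + 208) + 222 = (208 + F) + 222 = 430 + F)
-474705 + Q(R(7, 18)) = -474705 + (430 - 22) = -474705 + 408 = -474297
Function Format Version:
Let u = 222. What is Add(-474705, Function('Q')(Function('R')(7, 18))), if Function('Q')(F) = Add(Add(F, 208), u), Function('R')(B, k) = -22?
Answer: -474297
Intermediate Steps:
Function('Q')(F) = Add(430, F) (Function('Q')(F) = Add(Add(F, 208), 222) = Add(Add(208, F), 222) = Add(430, F))
Add(-474705, Function('Q')(Function('R')(7, 18))) = Add(-474705, Add(430, -22)) = Add(-474705, 408) = -474297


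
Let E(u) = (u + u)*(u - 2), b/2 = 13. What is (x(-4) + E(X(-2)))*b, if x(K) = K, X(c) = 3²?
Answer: 3172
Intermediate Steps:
X(c) = 9
b = 26 (b = 2*13 = 26)
E(u) = 2*u*(-2 + u) (E(u) = (2*u)*(-2 + u) = 2*u*(-2 + u))
(x(-4) + E(X(-2)))*b = (-4 + 2*9*(-2 + 9))*26 = (-4 + 2*9*7)*26 = (-4 + 126)*26 = 122*26 = 3172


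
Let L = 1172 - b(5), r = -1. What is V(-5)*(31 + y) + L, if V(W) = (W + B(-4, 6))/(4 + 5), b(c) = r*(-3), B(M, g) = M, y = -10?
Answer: 1148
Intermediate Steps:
b(c) = 3 (b(c) = -1*(-3) = 3)
V(W) = -4/9 + W/9 (V(W) = (W - 4)/(4 + 5) = (-4 + W)/9 = (-4 + W)*(1/9) = -4/9 + W/9)
L = 1169 (L = 1172 - 1*3 = 1172 - 3 = 1169)
V(-5)*(31 + y) + L = (-4/9 + (1/9)*(-5))*(31 - 10) + 1169 = (-4/9 - 5/9)*21 + 1169 = -1*21 + 1169 = -21 + 1169 = 1148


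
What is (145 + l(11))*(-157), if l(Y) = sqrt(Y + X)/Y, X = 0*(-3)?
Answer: -22765 - 157*sqrt(11)/11 ≈ -22812.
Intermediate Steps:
X = 0
l(Y) = 1/sqrt(Y) (l(Y) = sqrt(Y + 0)/Y = sqrt(Y)/Y = 1/sqrt(Y))
(145 + l(11))*(-157) = (145 + 1/sqrt(11))*(-157) = (145 + sqrt(11)/11)*(-157) = -22765 - 157*sqrt(11)/11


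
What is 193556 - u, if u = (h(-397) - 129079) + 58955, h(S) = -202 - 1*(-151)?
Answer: 263731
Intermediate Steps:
h(S) = -51 (h(S) = -202 + 151 = -51)
u = -70175 (u = (-51 - 129079) + 58955 = -129130 + 58955 = -70175)
193556 - u = 193556 - 1*(-70175) = 193556 + 70175 = 263731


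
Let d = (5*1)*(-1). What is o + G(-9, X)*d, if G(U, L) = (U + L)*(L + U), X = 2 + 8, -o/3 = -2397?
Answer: 7186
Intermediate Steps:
o = 7191 (o = -3*(-2397) = 7191)
d = -5 (d = 5*(-1) = -5)
X = 10
G(U, L) = (L + U)**2 (G(U, L) = (L + U)*(L + U) = (L + U)**2)
o + G(-9, X)*d = 7191 + (10 - 9)**2*(-5) = 7191 + 1**2*(-5) = 7191 + 1*(-5) = 7191 - 5 = 7186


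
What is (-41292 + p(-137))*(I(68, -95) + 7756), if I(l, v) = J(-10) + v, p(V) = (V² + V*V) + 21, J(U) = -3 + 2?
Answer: -28594780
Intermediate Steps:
J(U) = -1
p(V) = 21 + 2*V² (p(V) = (V² + V²) + 21 = 2*V² + 21 = 21 + 2*V²)
I(l, v) = -1 + v
(-41292 + p(-137))*(I(68, -95) + 7756) = (-41292 + (21 + 2*(-137)²))*((-1 - 95) + 7756) = (-41292 + (21 + 2*18769))*(-96 + 7756) = (-41292 + (21 + 37538))*7660 = (-41292 + 37559)*7660 = -3733*7660 = -28594780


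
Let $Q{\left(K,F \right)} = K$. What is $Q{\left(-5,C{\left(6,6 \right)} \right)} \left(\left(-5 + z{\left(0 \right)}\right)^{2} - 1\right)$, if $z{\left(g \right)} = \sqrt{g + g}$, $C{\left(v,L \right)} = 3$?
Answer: $-120$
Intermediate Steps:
$z{\left(g \right)} = \sqrt{2} \sqrt{g}$ ($z{\left(g \right)} = \sqrt{2 g} = \sqrt{2} \sqrt{g}$)
$Q{\left(-5,C{\left(6,6 \right)} \right)} \left(\left(-5 + z{\left(0 \right)}\right)^{2} - 1\right) = - 5 \left(\left(-5 + \sqrt{2} \sqrt{0}\right)^{2} - 1\right) = - 5 \left(\left(-5 + \sqrt{2} \cdot 0\right)^{2} - 1\right) = - 5 \left(\left(-5 + 0\right)^{2} - 1\right) = - 5 \left(\left(-5\right)^{2} - 1\right) = - 5 \left(25 - 1\right) = \left(-5\right) 24 = -120$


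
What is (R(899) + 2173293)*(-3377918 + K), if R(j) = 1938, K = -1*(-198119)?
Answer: -6916797358569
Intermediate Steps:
K = 198119
(R(899) + 2173293)*(-3377918 + K) = (1938 + 2173293)*(-3377918 + 198119) = 2175231*(-3179799) = -6916797358569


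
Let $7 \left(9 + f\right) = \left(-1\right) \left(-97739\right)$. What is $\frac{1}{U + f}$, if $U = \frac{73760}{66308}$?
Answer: $\frac{116039}{1619304132} \approx 7.166 \cdot 10^{-5}$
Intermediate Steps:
$f = \frac{97676}{7}$ ($f = -9 + \frac{\left(-1\right) \left(-97739\right)}{7} = -9 + \frac{1}{7} \cdot 97739 = -9 + \frac{97739}{7} = \frac{97676}{7} \approx 13954.0$)
$U = \frac{18440}{16577}$ ($U = 73760 \cdot \frac{1}{66308} = \frac{18440}{16577} \approx 1.1124$)
$\frac{1}{U + f} = \frac{1}{\frac{18440}{16577} + \frac{97676}{7}} = \frac{1}{\frac{1619304132}{116039}} = \frac{116039}{1619304132}$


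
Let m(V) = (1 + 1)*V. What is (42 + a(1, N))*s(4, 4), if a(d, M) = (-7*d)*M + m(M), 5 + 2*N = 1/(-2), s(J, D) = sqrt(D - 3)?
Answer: 223/4 ≈ 55.750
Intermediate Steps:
s(J, D) = sqrt(-3 + D)
m(V) = 2*V
N = -11/4 (N = -5/2 + (1/2)/(-2) = -5/2 + (1/2)*(-1/2) = -5/2 - 1/4 = -11/4 ≈ -2.7500)
a(d, M) = 2*M - 7*M*d (a(d, M) = (-7*d)*M + 2*M = -7*M*d + 2*M = 2*M - 7*M*d)
(42 + a(1, N))*s(4, 4) = (42 - 11*(2 - 7*1)/4)*sqrt(-3 + 4) = (42 - 11*(2 - 7)/4)*sqrt(1) = (42 - 11/4*(-5))*1 = (42 + 55/4)*1 = (223/4)*1 = 223/4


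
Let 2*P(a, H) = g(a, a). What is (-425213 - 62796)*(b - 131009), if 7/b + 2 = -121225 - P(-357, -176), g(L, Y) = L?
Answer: 15478125764828983/242097 ≈ 6.3934e+10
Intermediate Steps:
P(a, H) = a/2
b = -14/242097 (b = 7/(-2 + (-121225 - (-357)/2)) = 7/(-2 + (-121225 - 1*(-357/2))) = 7/(-2 + (-121225 + 357/2)) = 7/(-2 - 242093/2) = 7/(-242097/2) = 7*(-2/242097) = -14/242097 ≈ -5.7828e-5)
(-425213 - 62796)*(b - 131009) = (-425213 - 62796)*(-14/242097 - 131009) = -488009*(-31716885887/242097) = 15478125764828983/242097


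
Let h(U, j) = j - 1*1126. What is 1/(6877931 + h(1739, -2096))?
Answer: 1/6874709 ≈ 1.4546e-7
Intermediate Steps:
h(U, j) = -1126 + j (h(U, j) = j - 1126 = -1126 + j)
1/(6877931 + h(1739, -2096)) = 1/(6877931 + (-1126 - 2096)) = 1/(6877931 - 3222) = 1/6874709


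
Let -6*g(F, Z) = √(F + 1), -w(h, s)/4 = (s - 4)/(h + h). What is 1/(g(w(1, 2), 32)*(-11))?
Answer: 6*√5/55 ≈ 0.24393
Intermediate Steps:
w(h, s) = -2*(-4 + s)/h (w(h, s) = -4*(s - 4)/(h + h) = -4*(-4 + s)/(2*h) = -4*(-4 + s)*1/(2*h) = -2*(-4 + s)/h)
g(F, Z) = -√(1 + F)/6 (g(F, Z) = -√(F + 1)/6 = -√(1 + F)/6)
1/(g(w(1, 2), 32)*(-11)) = 1/(-√(1 + 2*(4 - 1*2)/1)/6*(-11)) = 1/(-√(1 + 2*1*(4 - 2))/6*(-11)) = 1/(-√(1 + 2*1*2)/6*(-11)) = 1/(-√(1 + 4)/6*(-11)) = 1/(-√5/6*(-11)) = 1/(11*√5/6) = 6*√5/55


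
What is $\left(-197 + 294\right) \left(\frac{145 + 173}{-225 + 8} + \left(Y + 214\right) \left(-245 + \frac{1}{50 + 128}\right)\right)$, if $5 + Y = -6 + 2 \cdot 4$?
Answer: $- \frac{193687843039}{38626} \approx -5.0144 \cdot 10^{6}$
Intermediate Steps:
$Y = -3$ ($Y = -5 + \left(-6 + 2 \cdot 4\right) = -5 + \left(-6 + 8\right) = -5 + 2 = -3$)
$\left(-197 + 294\right) \left(\frac{145 + 173}{-225 + 8} + \left(Y + 214\right) \left(-245 + \frac{1}{50 + 128}\right)\right) = \left(-197 + 294\right) \left(\frac{145 + 173}{-225 + 8} + \left(-3 + 214\right) \left(-245 + \frac{1}{50 + 128}\right)\right) = 97 \left(\frac{318}{-217} + 211 \left(-245 + \frac{1}{178}\right)\right) = 97 \left(318 \left(- \frac{1}{217}\right) + 211 \left(-245 + \frac{1}{178}\right)\right) = 97 \left(- \frac{318}{217} + 211 \left(- \frac{43609}{178}\right)\right) = 97 \left(- \frac{318}{217} - \frac{9201499}{178}\right) = 97 \left(- \frac{1996781887}{38626}\right) = - \frac{193687843039}{38626}$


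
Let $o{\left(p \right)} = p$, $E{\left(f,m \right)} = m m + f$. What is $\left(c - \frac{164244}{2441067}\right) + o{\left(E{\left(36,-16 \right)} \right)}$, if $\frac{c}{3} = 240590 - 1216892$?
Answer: $- \frac{2382981051794}{813689} \approx -2.9286 \cdot 10^{6}$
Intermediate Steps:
$E{\left(f,m \right)} = f + m^{2}$ ($E{\left(f,m \right)} = m^{2} + f = f + m^{2}$)
$c = -2928906$ ($c = 3 \left(240590 - 1216892\right) = 3 \left(-976302\right) = -2928906$)
$\left(c - \frac{164244}{2441067}\right) + o{\left(E{\left(36,-16 \right)} \right)} = \left(-2928906 - \frac{164244}{2441067}\right) + \left(36 + \left(-16\right)^{2}\right) = \left(-2928906 - \frac{54748}{813689}\right) + \left(36 + 256\right) = \left(-2928906 - \frac{54748}{813689}\right) + 292 = - \frac{2383218648982}{813689} + 292 = - \frac{2382981051794}{813689}$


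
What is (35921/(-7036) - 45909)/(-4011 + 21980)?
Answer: -46150235/18061412 ≈ -2.5552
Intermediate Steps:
(35921/(-7036) - 45909)/(-4011 + 21980) = (35921*(-1/7036) - 45909)/17969 = (-35921/7036 - 45909)*(1/17969) = -323051645/7036*1/17969 = -46150235/18061412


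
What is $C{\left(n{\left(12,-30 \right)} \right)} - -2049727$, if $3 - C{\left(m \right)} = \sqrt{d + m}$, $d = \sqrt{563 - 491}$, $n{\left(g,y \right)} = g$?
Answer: $2049730 - \sqrt{12 + 6 \sqrt{2}} \approx 2.0497 \cdot 10^{6}$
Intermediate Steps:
$d = 6 \sqrt{2}$ ($d = \sqrt{72} = 6 \sqrt{2} \approx 8.4853$)
$C{\left(m \right)} = 3 - \sqrt{m + 6 \sqrt{2}}$ ($C{\left(m \right)} = 3 - \sqrt{6 \sqrt{2} + m} = 3 - \sqrt{m + 6 \sqrt{2}}$)
$C{\left(n{\left(12,-30 \right)} \right)} - -2049727 = \left(3 - \sqrt{12 + 6 \sqrt{2}}\right) - -2049727 = \left(3 - \sqrt{12 + 6 \sqrt{2}}\right) + 2049727 = 2049730 - \sqrt{12 + 6 \sqrt{2}}$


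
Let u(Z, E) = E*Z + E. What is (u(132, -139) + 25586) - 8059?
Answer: -960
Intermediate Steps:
u(Z, E) = E + E*Z
(u(132, -139) + 25586) - 8059 = (-139*(1 + 132) + 25586) - 8059 = (-139*133 + 25586) - 8059 = (-18487 + 25586) - 8059 = 7099 - 8059 = -960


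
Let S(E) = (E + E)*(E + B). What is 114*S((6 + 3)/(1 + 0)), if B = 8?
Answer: 34884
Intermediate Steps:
S(E) = 2*E*(8 + E) (S(E) = (E + E)*(E + 8) = (2*E)*(8 + E) = 2*E*(8 + E))
114*S((6 + 3)/(1 + 0)) = 114*(2*((6 + 3)/(1 + 0))*(8 + (6 + 3)/(1 + 0))) = 114*(2*(9/1)*(8 + 9/1)) = 114*(2*(9*1)*(8 + 9*1)) = 114*(2*9*(8 + 9)) = 114*(2*9*17) = 114*306 = 34884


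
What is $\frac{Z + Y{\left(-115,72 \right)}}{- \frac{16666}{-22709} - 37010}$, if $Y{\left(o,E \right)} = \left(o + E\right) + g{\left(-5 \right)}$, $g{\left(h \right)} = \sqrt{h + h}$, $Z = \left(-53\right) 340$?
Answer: $\frac{136730889}{280147808} - \frac{22709 i \sqrt{10}}{840443424} \approx 0.48807 - 8.5446 \cdot 10^{-5} i$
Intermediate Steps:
$Z = -18020$
$g{\left(h \right)} = \sqrt{2} \sqrt{h}$ ($g{\left(h \right)} = \sqrt{2 h} = \sqrt{2} \sqrt{h}$)
$Y{\left(o,E \right)} = E + o + i \sqrt{10}$ ($Y{\left(o,E \right)} = \left(o + E\right) + \sqrt{2} \sqrt{-5} = \left(E + o\right) + \sqrt{2} i \sqrt{5} = \left(E + o\right) + i \sqrt{10} = E + o + i \sqrt{10}$)
$\frac{Z + Y{\left(-115,72 \right)}}{- \frac{16666}{-22709} - 37010} = \frac{-18020 + \left(72 - 115 + i \sqrt{10}\right)}{- \frac{16666}{-22709} - 37010} = \frac{-18020 - \left(43 - i \sqrt{10}\right)}{\left(-16666\right) \left(- \frac{1}{22709}\right) - 37010} = \frac{-18063 + i \sqrt{10}}{\frac{16666}{22709} - 37010} = \frac{-18063 + i \sqrt{10}}{- \frac{840443424}{22709}} = \left(-18063 + i \sqrt{10}\right) \left(- \frac{22709}{840443424}\right) = \frac{136730889}{280147808} - \frac{22709 i \sqrt{10}}{840443424}$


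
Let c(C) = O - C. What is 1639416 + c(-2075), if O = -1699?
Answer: 1639792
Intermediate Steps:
c(C) = -1699 - C
1639416 + c(-2075) = 1639416 + (-1699 - 1*(-2075)) = 1639416 + (-1699 + 2075) = 1639416 + 376 = 1639792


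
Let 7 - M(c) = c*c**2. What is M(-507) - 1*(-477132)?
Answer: 130800982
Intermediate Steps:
M(c) = 7 - c**3 (M(c) = 7 - c*c**2 = 7 - c**3)
M(-507) - 1*(-477132) = (7 - 1*(-507)**3) - 1*(-477132) = (7 - 1*(-130323843)) + 477132 = (7 + 130323843) + 477132 = 130323850 + 477132 = 130800982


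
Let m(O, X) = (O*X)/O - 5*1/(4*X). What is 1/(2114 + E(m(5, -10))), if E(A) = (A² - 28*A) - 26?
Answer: 64/157569 ≈ 0.00040617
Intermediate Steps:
m(O, X) = X - 5/(4*X)
E(A) = -26 + A² - 28*A
1/(2114 + E(m(5, -10))) = 1/(2114 + (-26 + (-10 - 5/4/(-10))² - 28*(-10 - 5/4/(-10)))) = 1/(2114 + (-26 + (-10 - 5/4*(-⅒))² - 28*(-10 - 5/4*(-⅒)))) = 1/(2114 + (-26 + (-10 + ⅛)² - 28*(-10 + ⅛))) = 1/(2114 + (-26 + (-79/8)² - 28*(-79/8))) = 1/(2114 + (-26 + 6241/64 + 553/2)) = 1/(2114 + 22273/64) = 1/(157569/64) = 64/157569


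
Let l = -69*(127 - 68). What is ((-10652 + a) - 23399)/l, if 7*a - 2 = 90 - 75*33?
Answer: 240740/28497 ≈ 8.4479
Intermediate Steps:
a = -2383/7 (a = 2/7 + (90 - 75*33)/7 = 2/7 + (90 - 2475)/7 = 2/7 + (⅐)*(-2385) = 2/7 - 2385/7 = -2383/7 ≈ -340.43)
l = -4071 (l = -69*59 = -4071)
((-10652 + a) - 23399)/l = ((-10652 - 2383/7) - 23399)/(-4071) = (-76947/7 - 23399)*(-1/4071) = -240740/7*(-1/4071) = 240740/28497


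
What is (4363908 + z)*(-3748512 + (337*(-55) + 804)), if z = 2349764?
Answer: -25285320174296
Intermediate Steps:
(4363908 + z)*(-3748512 + (337*(-55) + 804)) = (4363908 + 2349764)*(-3748512 + (337*(-55) + 804)) = 6713672*(-3748512 + (-18535 + 804)) = 6713672*(-3748512 - 17731) = 6713672*(-3766243) = -25285320174296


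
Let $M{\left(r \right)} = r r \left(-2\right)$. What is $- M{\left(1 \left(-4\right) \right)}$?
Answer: $32$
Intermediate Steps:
$M{\left(r \right)} = - 2 r^{2}$ ($M{\left(r \right)} = r^{2} \left(-2\right) = - 2 r^{2}$)
$- M{\left(1 \left(-4\right) \right)} = - \left(-2\right) \left(1 \left(-4\right)\right)^{2} = - \left(-2\right) \left(-4\right)^{2} = - \left(-2\right) 16 = \left(-1\right) \left(-32\right) = 32$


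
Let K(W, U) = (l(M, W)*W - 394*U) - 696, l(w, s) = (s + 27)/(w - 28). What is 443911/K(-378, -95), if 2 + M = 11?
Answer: 8434309/565268 ≈ 14.921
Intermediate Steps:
M = 9 (M = -2 + 11 = 9)
l(w, s) = (27 + s)/(-28 + w)
K(W, U) = -696 - 394*U + W*(-27/19 - W/19) (K(W, U) = (((27 + W)/(-28 + 9))*W - 394*U) - 696 = (((27 + W)/(-19))*W - 394*U) - 696 = ((-(27 + W)/19)*W - 394*U) - 696 = ((-27/19 - W/19)*W - 394*U) - 696 = (W*(-27/19 - W/19) - 394*U) - 696 = (-394*U + W*(-27/19 - W/19)) - 696 = -696 - 394*U + W*(-27/19 - W/19))
443911/K(-378, -95) = 443911/(-696 - 394*(-95) - 1/19*(-378)*(27 - 378)) = 443911/(-696 + 37430 - 1/19*(-378)*(-351)) = 443911/(-696 + 37430 - 132678/19) = 443911/(565268/19) = 443911*(19/565268) = 8434309/565268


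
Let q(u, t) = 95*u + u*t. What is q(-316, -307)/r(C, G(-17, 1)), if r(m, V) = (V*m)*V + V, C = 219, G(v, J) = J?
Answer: 16748/55 ≈ 304.51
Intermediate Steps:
q(u, t) = 95*u + t*u
r(m, V) = V + m*V² (r(m, V) = m*V² + V = V + m*V²)
q(-316, -307)/r(C, G(-17, 1)) = (-316*(95 - 307))/((1*(1 + 1*219))) = (-316*(-212))/((1*(1 + 219))) = 66992/((1*220)) = 66992/220 = 66992*(1/220) = 16748/55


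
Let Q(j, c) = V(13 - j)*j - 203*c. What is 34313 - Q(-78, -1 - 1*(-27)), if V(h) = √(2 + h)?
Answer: 39591 + 78*√93 ≈ 40343.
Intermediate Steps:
Q(j, c) = -203*c + j*√(15 - j) (Q(j, c) = √(2 + (13 - j))*j - 203*c = √(15 - j)*j - 203*c = j*√(15 - j) - 203*c = -203*c + j*√(15 - j))
34313 - Q(-78, -1 - 1*(-27)) = 34313 - (-203*(-1 - 1*(-27)) - 78*√(15 - 1*(-78))) = 34313 - (-203*(-1 + 27) - 78*√(15 + 78)) = 34313 - (-203*26 - 78*√93) = 34313 - (-5278 - 78*√93) = 34313 + (5278 + 78*√93) = 39591 + 78*√93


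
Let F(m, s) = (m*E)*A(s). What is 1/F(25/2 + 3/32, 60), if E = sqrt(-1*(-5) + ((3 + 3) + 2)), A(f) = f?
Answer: 8*sqrt(13)/78585 ≈ 0.00036705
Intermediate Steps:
E = sqrt(13) (E = sqrt(5 + (6 + 2)) = sqrt(5 + 8) = sqrt(13) ≈ 3.6056)
F(m, s) = m*s*sqrt(13) (F(m, s) = (m*sqrt(13))*s = m*s*sqrt(13))
1/F(25/2 + 3/32, 60) = 1/((25/2 + 3/32)*60*sqrt(13)) = 1/((403/32)*60*sqrt(13)) = 1/(6045*sqrt(13)/8) = 8*sqrt(13)/78585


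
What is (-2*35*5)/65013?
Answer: -350/65013 ≈ -0.0053835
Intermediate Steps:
(-2*35*5)/65013 = -70*5*(1/65013) = -350*1/65013 = -350/65013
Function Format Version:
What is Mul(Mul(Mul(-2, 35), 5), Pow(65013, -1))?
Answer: Rational(-350, 65013) ≈ -0.0053835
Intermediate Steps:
Mul(Mul(Mul(-2, 35), 5), Pow(65013, -1)) = Mul(Mul(-70, 5), Rational(1, 65013)) = Mul(-350, Rational(1, 65013)) = Rational(-350, 65013)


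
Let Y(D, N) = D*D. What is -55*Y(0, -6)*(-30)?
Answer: 0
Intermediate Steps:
Y(D, N) = D²
-55*Y(0, -6)*(-30) = -55*0²*(-30) = -55*0*(-30) = 0*(-30) = 0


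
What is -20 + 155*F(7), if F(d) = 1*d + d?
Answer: 2150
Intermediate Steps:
F(d) = 2*d (F(d) = d + d = 2*d)
-20 + 155*F(7) = -20 + 155*(2*7) = -20 + 155*14 = -20 + 2170 = 2150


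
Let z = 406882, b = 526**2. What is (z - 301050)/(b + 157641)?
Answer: 105832/434317 ≈ 0.24367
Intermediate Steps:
b = 276676
(z - 301050)/(b + 157641) = (406882 - 301050)/(276676 + 157641) = 105832/434317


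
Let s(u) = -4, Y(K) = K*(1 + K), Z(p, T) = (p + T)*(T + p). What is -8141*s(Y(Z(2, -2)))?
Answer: 32564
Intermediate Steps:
Z(p, T) = (T + p)² (Z(p, T) = (T + p)*(T + p) = (T + p)²)
-8141*s(Y(Z(2, -2))) = -8141*(-4) = 32564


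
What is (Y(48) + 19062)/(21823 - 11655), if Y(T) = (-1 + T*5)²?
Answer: 76183/10168 ≈ 7.4924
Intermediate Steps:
Y(T) = (-1 + 5*T)²
(Y(48) + 19062)/(21823 - 11655) = ((-1 + 5*48)² + 19062)/(21823 - 11655) = ((-1 + 240)² + 19062)/10168 = (239² + 19062)*(1/10168) = (57121 + 19062)*(1/10168) = 76183*(1/10168) = 76183/10168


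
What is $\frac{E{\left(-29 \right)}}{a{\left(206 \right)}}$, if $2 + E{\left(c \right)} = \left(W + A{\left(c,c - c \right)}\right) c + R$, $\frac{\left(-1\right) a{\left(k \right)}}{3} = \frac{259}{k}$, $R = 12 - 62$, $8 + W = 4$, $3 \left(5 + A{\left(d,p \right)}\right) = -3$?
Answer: $- \frac{7004}{111} \approx -63.099$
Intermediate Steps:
$A{\left(d,p \right)} = -6$ ($A{\left(d,p \right)} = -5 + \frac{1}{3} \left(-3\right) = -5 - 1 = -6$)
$W = -4$ ($W = -8 + 4 = -4$)
$R = -50$ ($R = 12 - 62 = -50$)
$a{\left(k \right)} = - \frac{777}{k}$ ($a{\left(k \right)} = - 3 \frac{259}{k} = - \frac{777}{k}$)
$E{\left(c \right)} = -52 - 10 c$ ($E{\left(c \right)} = -2 + \left(\left(-4 - 6\right) c - 50\right) = -2 - \left(50 + 10 c\right) = -52 - 10 c$)
$\frac{E{\left(-29 \right)}}{a{\left(206 \right)}} = \frac{-52 - -290}{\left(-777\right) \frac{1}{206}} = \frac{-52 + 290}{\left(-777\right) \frac{1}{206}} = \frac{238}{- \frac{777}{206}} = 238 \left(- \frac{206}{777}\right) = - \frac{7004}{111}$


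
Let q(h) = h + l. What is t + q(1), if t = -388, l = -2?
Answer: -389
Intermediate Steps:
q(h) = -2 + h (q(h) = h - 2 = -2 + h)
t + q(1) = -388 + (-2 + 1) = -388 - 1 = -389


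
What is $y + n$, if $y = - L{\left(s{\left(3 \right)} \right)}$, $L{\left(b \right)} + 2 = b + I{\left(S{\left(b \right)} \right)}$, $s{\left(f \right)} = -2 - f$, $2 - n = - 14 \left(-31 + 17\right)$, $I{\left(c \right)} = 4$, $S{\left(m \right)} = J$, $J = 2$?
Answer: $-191$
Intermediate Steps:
$S{\left(m \right)} = 2$
$n = -194$ ($n = 2 - - 14 \left(-31 + 17\right) = 2 - \left(-14\right) \left(-14\right) = 2 - 196 = -194$)
$L{\left(b \right)} = 2 + b$ ($L{\left(b \right)} = -2 + \left(b + 4\right) = -2 + \left(4 + b\right) = 2 + b$)
$y = 3$ ($y = - (2 - 5) = \left(-1\right) \left(-3\right) = 3$)
$y + n = 3 - 194 = -191$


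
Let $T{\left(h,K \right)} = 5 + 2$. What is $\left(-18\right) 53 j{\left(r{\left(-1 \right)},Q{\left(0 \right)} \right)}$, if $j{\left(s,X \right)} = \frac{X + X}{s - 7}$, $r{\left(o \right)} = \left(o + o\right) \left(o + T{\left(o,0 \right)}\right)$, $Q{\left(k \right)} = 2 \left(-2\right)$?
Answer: $- \frac{7632}{19} \approx -401.68$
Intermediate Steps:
$T{\left(h,K \right)} = 7$
$Q{\left(k \right)} = -4$
$r{\left(o \right)} = 2 o \left(7 + o\right)$ ($r{\left(o \right)} = \left(o + o\right) \left(o + 7\right) = 2 o \left(7 + o\right)$)
$j{\left(s,X \right)} = \frac{2 X}{-7 + s}$
$\left(-18\right) 53 j{\left(r{\left(-1 \right)},Q{\left(0 \right)} \right)} = \left(-18\right) 53 \cdot 2 \left(-4\right) \frac{1}{-7 + 2 \left(-1\right) \left(7 - 1\right)} = - 954 \cdot 2 \left(-4\right) \frac{1}{-7 + 2 \left(-1\right) 6} = - 954 \cdot 2 \left(-4\right) \frac{1}{-7 - 12} = - 954 \cdot 2 \left(-4\right) \frac{1}{-19} = - 954 \cdot 2 \left(-4\right) \left(- \frac{1}{19}\right) = \left(-954\right) \frac{8}{19} = - \frac{7632}{19}$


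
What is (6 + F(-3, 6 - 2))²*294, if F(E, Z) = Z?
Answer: 29400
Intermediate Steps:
(6 + F(-3, 6 - 2))²*294 = (6 + (6 - 2))²*294 = (6 + 4)²*294 = 10²*294 = 100*294 = 29400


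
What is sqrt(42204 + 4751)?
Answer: sqrt(46955) ≈ 216.69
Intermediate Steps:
sqrt(42204 + 4751) = sqrt(46955)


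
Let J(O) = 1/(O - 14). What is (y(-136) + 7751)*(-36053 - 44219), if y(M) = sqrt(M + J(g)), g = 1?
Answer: -622188272 - 80272*I*sqrt(22997)/13 ≈ -6.2219e+8 - 9.3639e+5*I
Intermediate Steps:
J(O) = 1/(-14 + O)
y(M) = sqrt(-1/13 + M) (y(M) = sqrt(M + 1/(-14 + 1)) = sqrt(M + 1/(-13)) = sqrt(M - 1/13) = sqrt(-1/13 + M))
(y(-136) + 7751)*(-36053 - 44219) = (sqrt(-13 + 169*(-136))/13 + 7751)*(-36053 - 44219) = (sqrt(-13 - 22984)/13 + 7751)*(-80272) = (sqrt(-22997)/13 + 7751)*(-80272) = ((I*sqrt(22997))/13 + 7751)*(-80272) = (I*sqrt(22997)/13 + 7751)*(-80272) = (7751 + I*sqrt(22997)/13)*(-80272) = -622188272 - 80272*I*sqrt(22997)/13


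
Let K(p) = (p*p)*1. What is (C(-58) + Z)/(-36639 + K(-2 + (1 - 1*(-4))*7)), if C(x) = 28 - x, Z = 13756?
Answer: -769/1975 ≈ -0.38937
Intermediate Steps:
K(p) = p² (K(p) = p²*1 = p²)
(C(-58) + Z)/(-36639 + K(-2 + (1 - 1*(-4))*7)) = ((28 - 1*(-58)) + 13756)/(-36639 + (-2 + (1 - 1*(-4))*7)²) = ((28 + 58) + 13756)/(-36639 + (-2 + (1 + 4)*7)²) = (86 + 13756)/(-36639 + (-2 + 5*7)²) = 13842/(-36639 + (-2 + 35)²) = 13842/(-36639 + 33²) = 13842/(-36639 + 1089) = 13842/(-35550) = 13842*(-1/35550) = -769/1975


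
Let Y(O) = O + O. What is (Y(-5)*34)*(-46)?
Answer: 15640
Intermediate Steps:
Y(O) = 2*O
(Y(-5)*34)*(-46) = ((2*(-5))*34)*(-46) = -10*34*(-46) = -340*(-46) = 15640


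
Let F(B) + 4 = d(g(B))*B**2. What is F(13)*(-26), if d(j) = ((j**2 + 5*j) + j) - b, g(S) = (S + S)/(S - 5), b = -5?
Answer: -1231685/8 ≈ -1.5396e+5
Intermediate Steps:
g(S) = 2*S/(-5 + S) (g(S) = (2*S)/(-5 + S) = 2*S/(-5 + S))
d(j) = 5 + j**2 + 6*j (d(j) = ((j**2 + 5*j) + j) - 1*(-5) = (j**2 + 6*j) + 5 = 5 + j**2 + 6*j)
F(B) = -4 + B**2*(5 + 4*B**2/(-5 + B)**2 + 12*B/(-5 + B)) (F(B) = -4 + (5 + (2*B/(-5 + B))**2 + 6*(2*B/(-5 + B)))*B**2 = -4 + (5 + 4*B**2/(-5 + B)**2 + 12*B/(-5 + B))*B**2 = -4 + B**2*(5 + 4*B**2/(-5 + B)**2 + 12*B/(-5 + B)))
F(13)*(-26) = ((-100 - 110*13**3 + 21*13**4 + 40*13 + 121*13**2)/(25 + 13**2 - 10*13))*(-26) = ((-100 - 110*2197 + 21*28561 + 520 + 121*169)/(25 + 169 - 130))*(-26) = ((-100 - 241670 + 599781 + 520 + 20449)/64)*(-26) = ((1/64)*378980)*(-26) = (94745/16)*(-26) = -1231685/8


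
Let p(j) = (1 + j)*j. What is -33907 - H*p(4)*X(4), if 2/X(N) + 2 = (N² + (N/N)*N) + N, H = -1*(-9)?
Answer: -373157/11 ≈ -33923.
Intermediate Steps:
H = 9
p(j) = j*(1 + j)
X(N) = 2/(-2 + N² + 2*N) (X(N) = 2/(-2 + ((N² + (N/N)*N) + N)) = 2/(-2 + ((N² + 1*N) + N)) = 2/(-2 + ((N² + N) + N)) = 2/(-2 + ((N + N²) + N)) = 2/(-2 + (N² + 2*N)) = 2/(-2 + N² + 2*N))
-33907 - H*p(4)*X(4) = -33907 - 9*(4*(1 + 4))*2/(-2 + 4² + 2*4) = -33907 - 9*(4*5)*2/(-2 + 16 + 8) = -33907 - 9*20*2/22 = -33907 - 180*2*(1/22) = -33907 - 180/11 = -373157/11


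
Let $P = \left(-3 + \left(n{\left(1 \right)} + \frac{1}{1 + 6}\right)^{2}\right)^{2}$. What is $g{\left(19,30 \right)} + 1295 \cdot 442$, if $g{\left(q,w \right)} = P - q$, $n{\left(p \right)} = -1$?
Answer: $\frac{1374275092}{2401} \approx 5.7238 \cdot 10^{5}$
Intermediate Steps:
$P = \frac{12321}{2401}$ ($P = \left(-3 + \left(-1 + \frac{1}{1 + 6}\right)^{2}\right)^{2} = \left(-3 + \left(-1 + \frac{1}{7}\right)^{2}\right)^{2} = \left(-3 + \left(- \frac{6}{7}\right)^{2}\right)^{2} = \left(-3 + \frac{36}{49}\right)^{2} = \left(- \frac{111}{49}\right)^{2} = \frac{12321}{2401} \approx 5.1316$)
$g{\left(q,w \right)} = \frac{12321}{2401} - q$
$g{\left(19,30 \right)} + 1295 \cdot 442 = \left(\frac{12321}{2401} - 19\right) + 1295 \cdot 442 = \left(\frac{12321}{2401} - 19\right) + 572390 = - \frac{33298}{2401} + 572390 = \frac{1374275092}{2401}$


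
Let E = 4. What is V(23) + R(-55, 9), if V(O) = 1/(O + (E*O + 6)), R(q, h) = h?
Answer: 1090/121 ≈ 9.0083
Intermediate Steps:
V(O) = 1/(6 + 5*O) (V(O) = 1/(O + (4*O + 6)) = 1/(O + (6 + 4*O)) = 1/(6 + 5*O))
V(23) + R(-55, 9) = 1/(6 + 5*23) + 9 = 1/(6 + 115) + 9 = 1/121 + 9 = 1090/121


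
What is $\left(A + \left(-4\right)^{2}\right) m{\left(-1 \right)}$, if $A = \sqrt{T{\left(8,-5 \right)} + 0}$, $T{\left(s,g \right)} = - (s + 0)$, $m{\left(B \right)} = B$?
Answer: $-16 - 2 i \sqrt{2} \approx -16.0 - 2.8284 i$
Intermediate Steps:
$T{\left(s,g \right)} = - s$
$A = 2 i \sqrt{2}$ ($A = \sqrt{\left(-1\right) 8 + 0} = \sqrt{-8 + 0} = \sqrt{-8} = 2 i \sqrt{2} \approx 2.8284 i$)
$\left(A + \left(-4\right)^{2}\right) m{\left(-1 \right)} = \left(2 i \sqrt{2} + \left(-4\right)^{2}\right) \left(-1\right) = \left(2 i \sqrt{2} + 16\right) \left(-1\right) = \left(16 + 2 i \sqrt{2}\right) \left(-1\right) = -16 - 2 i \sqrt{2}$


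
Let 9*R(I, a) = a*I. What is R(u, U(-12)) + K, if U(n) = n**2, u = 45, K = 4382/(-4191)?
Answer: 3013138/4191 ≈ 718.95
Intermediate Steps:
K = -4382/4191 (K = 4382*(-1/4191) = -4382/4191 ≈ -1.0456)
R(I, a) = I*a/9 (R(I, a) = (a*I)/9 = (I*a)/9 = I*a/9)
R(u, U(-12)) + K = (1/9)*45*(-12)**2 - 4382/4191 = (1/9)*45*144 - 4382/4191 = 720 - 4382/4191 = 3013138/4191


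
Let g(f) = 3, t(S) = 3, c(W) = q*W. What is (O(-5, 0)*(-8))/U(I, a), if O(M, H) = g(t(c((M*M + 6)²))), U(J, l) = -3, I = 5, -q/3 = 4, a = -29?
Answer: 8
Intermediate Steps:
q = -12 (q = -3*4 = -12)
c(W) = -12*W
O(M, H) = 3
(O(-5, 0)*(-8))/U(I, a) = (3*(-8))/(-3) = -24*(-⅓) = 8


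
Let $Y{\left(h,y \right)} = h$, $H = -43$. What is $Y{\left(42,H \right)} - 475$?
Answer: $-433$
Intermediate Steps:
$Y{\left(42,H \right)} - 475 = 42 - 475 = -433$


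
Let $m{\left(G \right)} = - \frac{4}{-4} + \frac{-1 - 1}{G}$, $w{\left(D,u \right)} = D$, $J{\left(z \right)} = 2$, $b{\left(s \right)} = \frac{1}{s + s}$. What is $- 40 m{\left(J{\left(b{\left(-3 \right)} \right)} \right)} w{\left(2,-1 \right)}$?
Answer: $0$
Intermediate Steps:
$b{\left(s \right)} = \frac{1}{2 s}$
$m{\left(G \right)} = 1 - \frac{2}{G}$ ($m{\left(G \right)} = \left(-4\right) \left(- \frac{1}{4}\right) - \frac{2}{G} = 1 - \frac{2}{G}$)
$- 40 m{\left(J{\left(b{\left(-3 \right)} \right)} \right)} w{\left(2,-1 \right)} = - 40 \frac{-2 + 2}{2} \cdot 2 = - 40 \cdot \frac{1}{2} \cdot 0 \cdot 2 = \left(-40\right) 0 \cdot 2 = 0 \cdot 2 = 0$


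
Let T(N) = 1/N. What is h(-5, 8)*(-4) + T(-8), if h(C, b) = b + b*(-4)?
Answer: 767/8 ≈ 95.875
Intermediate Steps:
h(C, b) = -3*b (h(C, b) = b - 4*b = -3*b)
h(-5, 8)*(-4) + T(-8) = -3*8*(-4) + 1/(-8) = -24*(-4) - 1/8 = 96 - 1/8 = 767/8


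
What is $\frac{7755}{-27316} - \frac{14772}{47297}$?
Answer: $- \frac{770300187}{1291964852} \approx -0.59622$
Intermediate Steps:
$\frac{7755}{-27316} - \frac{14772}{47297} = 7755 \left(- \frac{1}{27316}\right) - \frac{14772}{47297} = - \frac{7755}{27316} - \frac{14772}{47297} = - \frac{770300187}{1291964852}$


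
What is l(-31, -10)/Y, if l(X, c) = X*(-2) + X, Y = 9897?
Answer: 31/9897 ≈ 0.0031323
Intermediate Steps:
l(X, c) = -X (l(X, c) = -2*X + X = -X)
l(-31, -10)/Y = -1*(-31)/9897 = 31*(1/9897) = 31/9897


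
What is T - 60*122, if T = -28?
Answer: -7348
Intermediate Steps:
T - 60*122 = -28 - 60*122 = -28 - 7320 = -7348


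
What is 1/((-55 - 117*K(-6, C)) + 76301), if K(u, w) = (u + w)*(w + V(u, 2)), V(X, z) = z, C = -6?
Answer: 1/70630 ≈ 1.4158e-5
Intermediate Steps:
K(u, w) = (2 + w)*(u + w) (K(u, w) = (u + w)*(w + 2) = (u + w)*(2 + w) = (2 + w)*(u + w))
1/((-55 - 117*K(-6, C)) + 76301) = 1/((-55 - 117*((-6)² + 2*(-6) + 2*(-6) - 6*(-6))) + 76301) = 1/((-55 - 117*(36 - 12 - 12 + 36)) + 76301) = 1/((-55 - 117*48) + 76301) = 1/((-55 - 5616) + 76301) = 1/(-5671 + 76301) = 1/70630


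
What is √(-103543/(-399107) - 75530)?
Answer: I*√12030860274586869/399107 ≈ 274.83*I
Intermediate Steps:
√(-103543/(-399107) - 75530) = √(-103543*(-1/399107) - 75530) = √(103543/399107 - 75530) = √(-30144448167/399107) = I*√12030860274586869/399107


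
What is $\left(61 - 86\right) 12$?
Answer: $-300$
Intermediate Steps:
$\left(61 - 86\right) 12 = \left(-25\right) 12 = -300$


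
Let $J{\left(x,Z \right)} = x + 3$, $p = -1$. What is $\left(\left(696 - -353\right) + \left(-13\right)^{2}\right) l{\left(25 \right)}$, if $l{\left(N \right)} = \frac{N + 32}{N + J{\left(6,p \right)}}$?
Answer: $\frac{34713}{17} \approx 2041.9$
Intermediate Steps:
$J{\left(x,Z \right)} = 3 + x$
$l{\left(N \right)} = \frac{32 + N}{9 + N}$ ($l{\left(N \right)} = \frac{N + 32}{N + \left(3 + 6\right)} = \frac{32 + N}{N + 9} = \frac{32 + N}{9 + N}$)
$\left(\left(696 - -353\right) + \left(-13\right)^{2}\right) l{\left(25 \right)} = \left(\left(696 - -353\right) + \left(-13\right)^{2}\right) \frac{32 + 25}{9 + 25} = \left(\left(696 + 353\right) + 169\right) \frac{1}{34} \cdot 57 = \left(1049 + 169\right) \frac{1}{34} \cdot 57 = 1218 \cdot \frac{57}{34} = \frac{34713}{17}$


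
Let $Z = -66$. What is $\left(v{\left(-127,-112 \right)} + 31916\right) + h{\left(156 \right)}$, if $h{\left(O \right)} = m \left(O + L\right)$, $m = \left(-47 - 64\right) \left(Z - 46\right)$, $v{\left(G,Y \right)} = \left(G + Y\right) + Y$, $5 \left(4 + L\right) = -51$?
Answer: $\frac{8972113}{5} \approx 1.7944 \cdot 10^{6}$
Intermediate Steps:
$L = - \frac{71}{5}$ ($L = -4 + \frac{1}{5} \left(-51\right) = -4 - \frac{51}{5} = - \frac{71}{5} \approx -14.2$)
$v{\left(G,Y \right)} = G + 2 Y$
$m = 12432$ ($m = \left(-47 - 64\right) \left(-66 - 46\right) = \left(-111\right) \left(-112\right) = 12432$)
$h{\left(O \right)} = - \frac{882672}{5} + 12432 O$ ($h{\left(O \right)} = 12432 \left(O - \frac{71}{5}\right) = 12432 \left(- \frac{71}{5} + O\right) = - \frac{882672}{5} + 12432 O$)
$\left(v{\left(-127,-112 \right)} + 31916\right) + h{\left(156 \right)} = \left(\left(-127 + 2 \left(-112\right)\right) + 31916\right) + \left(- \frac{882672}{5} + 12432 \cdot 156\right) = \left(\left(-127 - 224\right) + 31916\right) + \left(- \frac{882672}{5} + 1939392\right) = \left(-351 + 31916\right) + \frac{8814288}{5} = 31565 + \frac{8814288}{5} = \frac{8972113}{5}$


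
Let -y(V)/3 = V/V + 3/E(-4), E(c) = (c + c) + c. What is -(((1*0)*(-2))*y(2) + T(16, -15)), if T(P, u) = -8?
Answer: 8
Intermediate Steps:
E(c) = 3*c (E(c) = 2*c + c = 3*c)
y(V) = -9/4 (y(V) = -3*(V/V + 3/((3*(-4)))) = -3*(1 + 3/(-12)) = -3*(1 + 3*(-1/12)) = -3*(1 - 1/4) = -3*3/4 = -9/4)
-(((1*0)*(-2))*y(2) + T(16, -15)) = -(((1*0)*(-2))*(-9/4) - 8) = -((0*(-2))*(-9/4) - 8) = -(0*(-9/4) - 8) = -(0 - 8) = -1*(-8) = 8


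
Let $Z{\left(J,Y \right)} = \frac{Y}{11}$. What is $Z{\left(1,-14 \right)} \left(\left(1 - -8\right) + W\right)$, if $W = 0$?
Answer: $- \frac{126}{11} \approx -11.455$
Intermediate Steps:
$Z{\left(J,Y \right)} = \frac{Y}{11}$ ($Z{\left(J,Y \right)} = Y \frac{1}{11} = \frac{Y}{11}$)
$Z{\left(1,-14 \right)} \left(\left(1 - -8\right) + W\right) = \frac{1}{11} \left(-14\right) \left(\left(1 - -8\right) + 0\right) = - \frac{14 \left(\left(1 + 8\right) + 0\right)}{11} = - \frac{14 \left(9 + 0\right)}{11} = \left(- \frac{14}{11}\right) 9 = - \frac{126}{11}$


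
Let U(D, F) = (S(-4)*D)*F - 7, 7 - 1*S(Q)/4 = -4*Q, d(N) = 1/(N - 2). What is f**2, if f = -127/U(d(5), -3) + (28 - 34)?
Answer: 90601/841 ≈ 107.73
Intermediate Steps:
d(N) = 1/(-2 + N)
S(Q) = 28 + 16*Q (S(Q) = 28 - (-16)*Q = 28 + 16*Q)
U(D, F) = -7 - 36*D*F (U(D, F) = ((28 + 16*(-4))*D)*F - 7 = ((28 - 64)*D)*F - 7 = (-36*D)*F - 7 = -36*D*F - 7 = -7 - 36*D*F)
f = -301/29 (f = -127/(-7 - 36*(-3)/(-2 + 5)) + (28 - 34) = -127/(-7 - 36*(-3)/3) - 6 = -127/(-7 - 36*1/3*(-3)) - 6 = -127/(-7 + 36) - 6 = -127/29 - 6 = -301/29 ≈ -10.379)
f**2 = (-301/29)**2 = 90601/841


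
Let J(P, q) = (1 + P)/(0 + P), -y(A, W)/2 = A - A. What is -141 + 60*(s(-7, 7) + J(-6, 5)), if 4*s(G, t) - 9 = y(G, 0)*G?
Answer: 44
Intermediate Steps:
y(A, W) = 0 (y(A, W) = -2*(A - A) = -2*0 = 0)
J(P, q) = (1 + P)/P
s(G, t) = 9/4 (s(G, t) = 9/4 + (0*G)/4 = 9/4 + (¼)*0 = 9/4 + 0 = 9/4)
-141 + 60*(s(-7, 7) + J(-6, 5)) = -141 + 60*(9/4 + (1 - 6)/(-6)) = -141 + 60*(9/4 - ⅙*(-5)) = -141 + 60*(9/4 + ⅚) = -141 + 60*(37/12) = -141 + 185 = 44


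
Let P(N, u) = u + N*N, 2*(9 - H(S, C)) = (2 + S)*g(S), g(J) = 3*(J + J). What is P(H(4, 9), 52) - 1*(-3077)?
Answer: 7098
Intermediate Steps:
g(J) = 6*J (g(J) = 3*(2*J) = 6*J)
H(S, C) = 9 - 3*S*(2 + S) (H(S, C) = 9 - (2 + S)*6*S/2 = 9 - 3*S*(2 + S))
P(N, u) = u + N²
P(H(4, 9), 52) - 1*(-3077) = (52 + (9 - 6*4 - 3*4²)²) - 1*(-3077) = (52 + (9 - 24 - 3*16)²) + 3077 = (52 + (9 - 24 - 48)²) + 3077 = (52 + (-63)²) + 3077 = (52 + 3969) + 3077 = 4021 + 3077 = 7098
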